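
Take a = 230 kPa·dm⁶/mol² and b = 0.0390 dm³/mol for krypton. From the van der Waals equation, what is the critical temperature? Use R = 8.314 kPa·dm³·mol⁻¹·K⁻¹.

For a van der Waals gas, T_c = 8a/(27Rb).
T_c = 8×230/(27×8.314×0.0390) = 1840.0/8.7546 = 210.2 K

T_c ≈ 210.2 K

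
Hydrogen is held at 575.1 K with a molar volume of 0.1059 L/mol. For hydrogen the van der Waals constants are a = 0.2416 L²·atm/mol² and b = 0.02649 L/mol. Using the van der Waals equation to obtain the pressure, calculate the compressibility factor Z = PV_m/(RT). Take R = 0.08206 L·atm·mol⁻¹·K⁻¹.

Z ≈ 1.285

P = RT/(V_m − b) − a/V_m² = (0.08206)(575.1)/(0.1059 − 0.02649) − 0.2416/(0.1059)²
  = 47.193/0.079410 − 21.543 = 594.30 − 21.543 = 572.76 atm
Z = PV_m/(RT) = (572.76)(0.1059)/((0.08206)(575.1)) = 60.655/47.193 = 1.285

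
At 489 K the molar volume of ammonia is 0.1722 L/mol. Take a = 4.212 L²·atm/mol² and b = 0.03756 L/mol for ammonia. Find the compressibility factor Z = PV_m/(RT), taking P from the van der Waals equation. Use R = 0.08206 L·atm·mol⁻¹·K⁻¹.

Z ≈ 0.6694

P = RT/(V_m − b) − a/V_m² = (0.08206)(489)/(0.1722 − 0.03756) − 4.212/(0.1722)²
  = 40.127/0.13464 − 142.04 = 298.03 − 142.04 = 155.99 atm
Z = PV_m/(RT) = (155.99)(0.1722)/((0.08206)(489)) = 26.861/40.127 = 0.6694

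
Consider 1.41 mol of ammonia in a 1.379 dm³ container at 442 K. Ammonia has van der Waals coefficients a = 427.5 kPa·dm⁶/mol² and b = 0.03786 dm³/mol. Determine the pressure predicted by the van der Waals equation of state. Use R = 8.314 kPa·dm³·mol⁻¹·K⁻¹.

P = nRT/(V − nb) − a n²/V²
nRT/(V − nb) = (1.41)(8.314)(442)/(1.379 − 1.41×0.03786) = 5181.5/1.3256 = 3908.8 kPa
a n²/V² = (427.5)(1.41)²/(1.379)² = 446.94 kPa
P = 3908.8 − 446.94 = 3462 kPa

P ≈ 3462 kPa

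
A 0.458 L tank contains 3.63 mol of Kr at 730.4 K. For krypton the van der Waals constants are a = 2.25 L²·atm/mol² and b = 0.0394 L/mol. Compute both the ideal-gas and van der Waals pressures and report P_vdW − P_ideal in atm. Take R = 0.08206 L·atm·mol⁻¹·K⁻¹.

Ideal: P_ideal = nRT/V = (3.63)(0.08206)(730.4)/0.458 = 475.044 atm
vdW: P = nRT/(V − nb) − a n²/V² = 217.570/0.314978 − 29.6480/0.209764 = 690.747 − 141.340 = 549.407 atm
ΔP = 549.407 − 475.044 = 74.36 atm

ΔP ≈ 74.36 atm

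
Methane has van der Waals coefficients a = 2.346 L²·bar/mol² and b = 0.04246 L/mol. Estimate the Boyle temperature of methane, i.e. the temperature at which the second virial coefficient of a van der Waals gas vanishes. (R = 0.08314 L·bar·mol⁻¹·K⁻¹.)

T_B ≈ 664.6 K

For a van der Waals gas the second virial coefficient B₂ = b − a/(RT) vanishes at T_B = a/(Rb).
T_B = 2.346/(0.08314×0.04246) = 2.346/0.0035301 = 664.6 K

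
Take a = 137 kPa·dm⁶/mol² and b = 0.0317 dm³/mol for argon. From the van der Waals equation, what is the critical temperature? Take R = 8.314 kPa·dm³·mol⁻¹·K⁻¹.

For a van der Waals gas, T_c = 8a/(27Rb).
T_c = 8×137/(27×8.314×0.0317) = 1096.0/7.1160 = 154.0 K

T_c ≈ 154.0 K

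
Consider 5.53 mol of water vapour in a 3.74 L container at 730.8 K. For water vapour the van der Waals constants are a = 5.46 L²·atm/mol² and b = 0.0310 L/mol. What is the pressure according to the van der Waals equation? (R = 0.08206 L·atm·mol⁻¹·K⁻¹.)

P ≈ 80.99 atm

P = nRT/(V − nb) − a n²/V²
nRT/(V − nb) = (5.53)(0.08206)(730.8)/(3.74 − 5.53×0.0310) = 331.63/3.5686 = 92.930 atm
a n²/V² = (5.46)(5.53)²/(3.74)² = 11.937 atm
P = 92.930 − 11.937 = 80.99 atm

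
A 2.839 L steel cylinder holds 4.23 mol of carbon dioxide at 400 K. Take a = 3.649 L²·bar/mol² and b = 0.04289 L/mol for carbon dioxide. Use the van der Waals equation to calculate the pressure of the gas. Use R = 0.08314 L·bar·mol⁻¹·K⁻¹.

P = nRT/(V − nb) − a n²/V²
nRT/(V − nb) = (4.23)(0.08314)(400)/(2.839 − 4.23×0.04289) = 140.67/2.6576 = 52.931 bar
a n²/V² = (3.649)(4.23)²/(2.839)² = 8.1007 bar
P = 52.931 − 8.1007 = 44.83 bar

P ≈ 44.83 bar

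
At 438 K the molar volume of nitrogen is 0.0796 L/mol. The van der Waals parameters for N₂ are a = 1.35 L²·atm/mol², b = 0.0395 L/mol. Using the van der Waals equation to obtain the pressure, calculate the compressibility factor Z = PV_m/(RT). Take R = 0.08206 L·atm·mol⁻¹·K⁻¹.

P = RT/(V_m − b) − a/V_m² = (0.08206)(438)/(0.0796 − 0.0395) − 1.35/(0.0796)²
  = 35.942/0.040100 − 213.06 = 896.31 − 213.06 = 683.25 atm
Z = PV_m/(RT) = (683.25)(0.0796)/((0.08206)(438)) = 54.387/35.942 = 1.513

Z ≈ 1.513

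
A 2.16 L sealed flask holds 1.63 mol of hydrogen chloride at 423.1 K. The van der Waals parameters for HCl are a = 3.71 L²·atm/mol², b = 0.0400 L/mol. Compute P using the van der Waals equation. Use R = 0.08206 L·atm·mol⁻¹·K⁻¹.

P = nRT/(V − nb) − a n²/V²
nRT/(V − nb) = (1.63)(0.08206)(423.1)/(2.16 − 1.63×0.0400) = 56.593/2.0948 = 27.016 atm
a n²/V² = (3.71)(1.63)²/(2.16)² = 2.1127 atm
P = 27.016 − 2.1127 = 24.90 atm

P ≈ 24.90 atm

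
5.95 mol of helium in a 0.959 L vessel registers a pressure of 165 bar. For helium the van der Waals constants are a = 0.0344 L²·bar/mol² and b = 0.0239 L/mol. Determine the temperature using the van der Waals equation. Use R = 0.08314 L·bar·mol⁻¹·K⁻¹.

T = (P + a n²/V²)(V − nb)/(nR)
P + a n²/V² = 165 + (0.0344)(5.95)²/(0.959)² = 166.32 bar
V − nb = 0.959 − (5.95)(0.0239) = 0.81680 L
T = (166.32)(0.81680)/((5.95)(0.08314)) = 274.6 K

T ≈ 274.6 K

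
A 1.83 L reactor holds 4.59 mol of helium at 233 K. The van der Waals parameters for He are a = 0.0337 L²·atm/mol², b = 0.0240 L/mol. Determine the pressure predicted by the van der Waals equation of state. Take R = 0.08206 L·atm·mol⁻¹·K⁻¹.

P ≈ 50.82 atm

P = nRT/(V − nb) − a n²/V²
nRT/(V − nb) = (4.59)(0.08206)(233)/(1.83 − 4.59×0.0240) = 87.761/1.7198 = 51.030 atm
a n²/V² = (0.0337)(4.59)²/(1.83)² = 0.21201 atm
P = 51.030 − 0.21201 = 50.82 atm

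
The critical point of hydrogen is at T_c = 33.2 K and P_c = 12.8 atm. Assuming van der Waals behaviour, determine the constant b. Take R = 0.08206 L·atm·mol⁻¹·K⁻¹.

b ≈ 0.02661 L/mol

From T_c = 8a/(27Rb) and P_c = a/(27b²): b = R T_c/(8 P_c).
b = (0.08206)(33.2)/(8×12.8) = 2.7244/102.40 = 0.02661 L/mol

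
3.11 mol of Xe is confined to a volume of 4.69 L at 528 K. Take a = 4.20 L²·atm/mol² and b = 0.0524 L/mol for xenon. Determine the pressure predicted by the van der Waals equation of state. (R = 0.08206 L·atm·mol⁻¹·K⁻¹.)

P = nRT/(V − nb) − a n²/V²
nRT/(V − nb) = (3.11)(0.08206)(528)/(4.69 − 3.11×0.0524) = 134.75/4.5270 = 29.766 atm
a n²/V² = (4.20)(3.11)²/(4.69)² = 1.8468 atm
P = 29.766 − 1.8468 = 27.92 atm

P ≈ 27.92 atm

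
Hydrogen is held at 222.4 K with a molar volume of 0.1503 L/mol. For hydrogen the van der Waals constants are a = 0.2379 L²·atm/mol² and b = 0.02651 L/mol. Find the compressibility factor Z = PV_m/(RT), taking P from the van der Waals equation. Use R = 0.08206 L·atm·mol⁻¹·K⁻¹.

Z ≈ 1.127

P = RT/(V_m − b) − a/V_m² = (0.08206)(222.4)/(0.1503 − 0.02651) − 0.2379/(0.1503)²
  = 18.250/0.12379 − 10.531 = 147.43 − 10.531 = 136.90 atm
Z = PV_m/(RT) = (136.90)(0.1503)/((0.08206)(222.4)) = 20.576/18.250 = 1.127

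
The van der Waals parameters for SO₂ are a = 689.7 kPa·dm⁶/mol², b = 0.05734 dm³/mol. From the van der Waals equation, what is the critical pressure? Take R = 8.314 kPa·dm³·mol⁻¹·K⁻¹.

For a van der Waals gas, P_c = a/(27b²).
P_c = 689.7/(27×(0.05734)²) = 689.7/0.088773 = 7769 kPa

P_c ≈ 7769 kPa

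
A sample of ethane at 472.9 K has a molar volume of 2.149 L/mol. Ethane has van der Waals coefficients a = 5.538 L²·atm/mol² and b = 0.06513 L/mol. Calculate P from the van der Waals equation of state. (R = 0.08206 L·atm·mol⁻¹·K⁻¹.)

P = RT/(V_m − b) − a/V_m²
RT/(V_m − b) = (0.08206)(472.9)/(2.149 − 0.06513) = 38.806/2.0839 = 18.622 atm
a/V_m² = 5.538/(2.149)² = 1.1992 atm
P = 18.622 − 1.1992 = 17.42 atm

P ≈ 17.42 atm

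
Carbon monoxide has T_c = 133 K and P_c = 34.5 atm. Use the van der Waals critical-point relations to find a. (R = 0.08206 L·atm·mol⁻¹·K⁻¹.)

From T_c = 8a/(27Rb) and P_c = a/(27b²): a = 27 R² T_c²/(64 P_c).
a = 27×(0.08206)²×(133)²/(64×34.5) = 3216.1/2208.0 = 1.457 L²·atm/mol²

a ≈ 1.457 L²·atm/mol²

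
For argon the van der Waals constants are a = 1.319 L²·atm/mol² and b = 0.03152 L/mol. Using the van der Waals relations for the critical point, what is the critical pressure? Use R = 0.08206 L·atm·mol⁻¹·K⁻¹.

P_c ≈ 49.17 atm

For a van der Waals gas, P_c = a/(27b²).
P_c = 1.319/(27×(0.03152)²) = 1.319/0.026825 = 49.17 atm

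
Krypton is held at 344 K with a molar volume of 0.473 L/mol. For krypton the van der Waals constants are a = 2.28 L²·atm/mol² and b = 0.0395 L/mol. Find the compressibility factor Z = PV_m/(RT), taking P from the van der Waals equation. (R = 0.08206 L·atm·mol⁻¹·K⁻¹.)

Z ≈ 0.9204

P = RT/(V_m − b) − a/V_m² = (0.08206)(344)/(0.473 − 0.0395) − 2.28/(0.473)²
  = 28.229/0.43350 − 10.191 = 65.119 − 10.191 = 54.928 atm
Z = PV_m/(RT) = (54.928)(0.473)/((0.08206)(344)) = 25.981/28.229 = 0.9204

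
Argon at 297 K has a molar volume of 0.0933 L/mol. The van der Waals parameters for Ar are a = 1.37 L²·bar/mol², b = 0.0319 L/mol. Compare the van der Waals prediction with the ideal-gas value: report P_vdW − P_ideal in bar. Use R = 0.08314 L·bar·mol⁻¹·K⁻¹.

Ideal: P_ideal = RT/V_m = (0.08314)(297)/0.0933 = 264.658 bar
vdW: P = RT/(V_m − b) − a/V_m² = 24.6926/0.0614000 − 1.37/0.00870489 = 402.160 − 157.383 = 244.777 bar
ΔP = 244.777 − 264.658 = -19.88 bar

ΔP ≈ -19.88 bar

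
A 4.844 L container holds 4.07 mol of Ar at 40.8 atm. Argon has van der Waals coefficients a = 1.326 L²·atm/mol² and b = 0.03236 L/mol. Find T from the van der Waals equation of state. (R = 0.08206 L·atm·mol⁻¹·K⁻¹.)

T = (P + a n²/V²)(V − nb)/(nR)
P + a n²/V² = 40.8 + (1.326)(4.07)²/(4.844)² = 41.736 atm
V − nb = 4.844 − (4.07)(0.03236) = 4.7123 L
T = (41.736)(4.7123)/((4.07)(0.08206)) = 588.9 K

T ≈ 588.9 K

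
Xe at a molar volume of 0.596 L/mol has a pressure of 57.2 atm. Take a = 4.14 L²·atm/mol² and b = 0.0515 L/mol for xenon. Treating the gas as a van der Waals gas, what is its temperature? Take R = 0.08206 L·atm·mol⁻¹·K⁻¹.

T ≈ 456.9 K

T = (P + a/V_m²)(V_m − b)/R
P + a/V_m² = 57.2 + 4.14/(0.596)² = 68.855 atm
V_m − b = 0.596 − 0.0515 = 0.54450 L/mol
T = (68.855)(0.54450)/0.08206 = 456.9 K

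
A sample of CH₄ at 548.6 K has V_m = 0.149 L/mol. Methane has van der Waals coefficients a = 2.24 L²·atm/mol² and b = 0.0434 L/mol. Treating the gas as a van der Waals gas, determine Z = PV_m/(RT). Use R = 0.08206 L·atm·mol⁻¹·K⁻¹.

P = RT/(V_m − b) − a/V_m² = (0.08206)(548.6)/(0.149 − 0.0434) − 2.24/(0.149)²
  = 45.018/0.10560 − 100.90 = 426.31 − 100.90 = 325.41 atm
Z = PV_m/(RT) = (325.41)(0.149)/((0.08206)(548.6)) = 48.486/45.018 = 1.077

Z ≈ 1.077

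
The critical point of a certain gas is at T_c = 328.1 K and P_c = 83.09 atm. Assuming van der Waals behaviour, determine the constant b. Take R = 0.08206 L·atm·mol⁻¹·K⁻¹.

From T_c = 8a/(27Rb) and P_c = a/(27b²): b = R T_c/(8 P_c).
b = (0.08206)(328.1)/(8×83.09) = 26.924/664.72 = 0.04050 L/mol

b ≈ 0.04050 L/mol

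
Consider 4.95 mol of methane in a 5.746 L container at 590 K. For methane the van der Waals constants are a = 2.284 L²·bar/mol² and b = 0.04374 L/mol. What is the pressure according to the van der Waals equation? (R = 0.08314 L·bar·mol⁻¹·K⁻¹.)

P ≈ 42.22 bar

P = nRT/(V − nb) − a n²/V²
nRT/(V − nb) = (4.95)(0.08314)(590)/(5.746 − 4.95×0.04374) = 242.81/5.5295 = 43.912 bar
a n²/V² = (2.284)(4.95)²/(5.746)² = 1.6950 bar
P = 43.912 − 1.6950 = 42.22 bar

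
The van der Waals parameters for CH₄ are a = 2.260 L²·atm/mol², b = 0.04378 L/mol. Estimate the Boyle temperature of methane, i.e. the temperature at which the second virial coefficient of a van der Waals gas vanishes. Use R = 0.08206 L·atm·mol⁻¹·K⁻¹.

T_B ≈ 629.1 K

For a van der Waals gas the second virial coefficient B₂ = b − a/(RT) vanishes at T_B = a/(Rb).
T_B = 2.260/(0.08206×0.04378) = 2.260/0.0035926 = 629.1 K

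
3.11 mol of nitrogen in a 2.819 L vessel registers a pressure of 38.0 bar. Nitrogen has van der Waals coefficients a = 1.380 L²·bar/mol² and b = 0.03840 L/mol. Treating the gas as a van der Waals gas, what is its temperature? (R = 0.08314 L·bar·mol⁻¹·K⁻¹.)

T = (P + a n²/V²)(V − nb)/(nR)
P + a n²/V² = 38.0 + (1.380)(3.11)²/(2.819)² = 39.680 bar
V − nb = 2.819 − (3.11)(0.03840) = 2.6996 L
T = (39.680)(2.6996)/((3.11)(0.08314)) = 414.3 K

T ≈ 414.3 K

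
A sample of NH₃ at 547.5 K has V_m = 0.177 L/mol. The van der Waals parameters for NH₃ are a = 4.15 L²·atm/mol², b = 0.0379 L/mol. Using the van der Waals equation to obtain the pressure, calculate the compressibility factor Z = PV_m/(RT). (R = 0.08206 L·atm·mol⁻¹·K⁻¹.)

P = RT/(V_m − b) − a/V_m² = (0.08206)(547.5)/(0.177 − 0.0379) − 4.15/(0.177)²
  = 44.928/0.13910 − 132.47 = 322.99 − 132.47 = 190.52 atm
Z = PV_m/(RT) = (190.52)(0.177)/((0.08206)(547.5)) = 33.722/44.928 = 0.7506

Z ≈ 0.7506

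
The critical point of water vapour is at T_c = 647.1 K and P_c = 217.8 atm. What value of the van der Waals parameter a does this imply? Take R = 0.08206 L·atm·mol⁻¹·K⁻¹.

a ≈ 5.462 L²·atm/mol²

From T_c = 8a/(27Rb) and P_c = a/(27b²): a = 27 R² T_c²/(64 P_c).
a = 27×(0.08206)²×(647.1)²/(64×217.8) = 76132/13939 = 5.462 L²·atm/mol²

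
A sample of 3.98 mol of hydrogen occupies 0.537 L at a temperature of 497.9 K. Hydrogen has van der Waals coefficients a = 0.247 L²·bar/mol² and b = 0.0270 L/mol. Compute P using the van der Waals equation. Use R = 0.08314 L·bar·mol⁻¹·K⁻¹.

P ≈ 370.0 bar

P = nRT/(V − nb) − a n²/V²
nRT/(V − nb) = (3.98)(0.08314)(497.9)/(0.537 − 3.98×0.0270) = 164.75/0.42954 = 383.55 bar
a n²/V² = (0.247)(3.98)²/(0.537)² = 13.568 bar
P = 383.55 − 13.568 = 370.0 bar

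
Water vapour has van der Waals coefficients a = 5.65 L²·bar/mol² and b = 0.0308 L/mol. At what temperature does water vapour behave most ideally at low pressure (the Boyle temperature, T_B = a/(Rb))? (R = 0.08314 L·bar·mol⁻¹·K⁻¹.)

For a van der Waals gas the second virial coefficient B₂ = b − a/(RT) vanishes at T_B = a/(Rb).
T_B = 5.65/(0.08314×0.0308) = 5.65/0.0025607 = 2206 K

T_B ≈ 2206 K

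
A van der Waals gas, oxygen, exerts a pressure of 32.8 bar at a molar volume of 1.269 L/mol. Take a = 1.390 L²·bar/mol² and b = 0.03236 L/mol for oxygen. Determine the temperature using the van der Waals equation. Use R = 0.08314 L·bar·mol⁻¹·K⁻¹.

T = (P + a/V_m²)(V_m − b)/R
P + a/V_m² = 32.8 + 1.390/(1.269)² = 33.663 bar
V_m − b = 1.269 − 0.03236 = 1.2366 L/mol
T = (33.663)(1.2366)/0.08314 = 500.7 K

T ≈ 500.7 K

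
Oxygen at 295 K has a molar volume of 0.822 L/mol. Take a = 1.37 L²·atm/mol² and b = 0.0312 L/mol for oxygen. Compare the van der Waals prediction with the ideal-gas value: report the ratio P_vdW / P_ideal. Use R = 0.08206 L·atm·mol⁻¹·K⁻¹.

Ideal: P_ideal = RT/V_m = (0.08206)(295)/0.822 = 29.4498 atm
vdW: P = RT/(V_m − b) − a/V_m² = 24.2077/0.790800 − 1.37/0.675684 = 30.6117 − 2.02758 = 28.5841 atm
Ratio = 28.5841/29.4498 = 0.9706

P_vdW / P_ideal ≈ 0.9706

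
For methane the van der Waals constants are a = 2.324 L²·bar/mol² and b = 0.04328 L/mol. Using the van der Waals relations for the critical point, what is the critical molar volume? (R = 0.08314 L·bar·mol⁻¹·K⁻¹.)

V_m,c ≈ 0.1298 L/mol

For a van der Waals gas, V_m,c = 3b.
V_m,c = 3×0.04328 = 0.1298 L/mol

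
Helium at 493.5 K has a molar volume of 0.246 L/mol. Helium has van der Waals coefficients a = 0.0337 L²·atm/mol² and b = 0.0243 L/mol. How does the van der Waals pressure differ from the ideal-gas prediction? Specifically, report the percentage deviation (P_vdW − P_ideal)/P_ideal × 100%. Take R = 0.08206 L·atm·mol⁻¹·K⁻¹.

10.62 %

Ideal: P_ideal = RT/V_m = (0.08206)(493.5)/0.246 = 164.620 atm
vdW: P = RT/(V_m − b) − a/V_m² = 40.4966/0.221700 − 0.0337/0.0605160 = 182.664 − 0.556878 = 182.107 atm
% deviation = (182.107 − 164.620)/164.620 × 100% = 10.62%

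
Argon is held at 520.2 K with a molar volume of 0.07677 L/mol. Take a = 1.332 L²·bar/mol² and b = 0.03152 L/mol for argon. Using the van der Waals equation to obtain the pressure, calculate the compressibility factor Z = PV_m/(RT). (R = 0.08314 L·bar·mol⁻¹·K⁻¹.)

P = RT/(V_m − b) − a/V_m² = (0.08314)(520.2)/(0.07677 − 0.03152) − 1.332/(0.07677)²
  = 43.249/0.045250 − 226.01 = 955.78 − 226.01 = 729.77 bar
Z = PV_m/(RT) = (729.77)(0.07677)/((0.08314)(520.2)) = 56.024/43.249 = 1.295

Z ≈ 1.295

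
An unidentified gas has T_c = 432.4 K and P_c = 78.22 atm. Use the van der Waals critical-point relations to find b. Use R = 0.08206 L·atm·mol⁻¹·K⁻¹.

b ≈ 0.05670 L/mol

From T_c = 8a/(27Rb) and P_c = a/(27b²): b = R T_c/(8 P_c).
b = (0.08206)(432.4)/(8×78.22) = 35.483/625.76 = 0.05670 L/mol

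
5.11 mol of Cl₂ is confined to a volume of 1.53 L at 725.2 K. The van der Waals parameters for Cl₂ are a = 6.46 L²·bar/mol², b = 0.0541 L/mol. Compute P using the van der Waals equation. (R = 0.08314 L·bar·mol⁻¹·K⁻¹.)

P ≈ 173.7 bar

P = nRT/(V − nb) − a n²/V²
nRT/(V − nb) = (5.11)(0.08314)(725.2)/(1.53 − 5.11×0.0541) = 308.10/1.2535 = 245.79 bar
a n²/V² = (6.46)(5.11)²/(1.53)² = 72.060 bar
P = 245.79 − 72.060 = 173.7 bar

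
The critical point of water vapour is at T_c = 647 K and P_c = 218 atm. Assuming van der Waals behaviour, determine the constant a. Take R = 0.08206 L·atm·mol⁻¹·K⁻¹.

a ≈ 5.455 L²·atm/mol²

From T_c = 8a/(27Rb) and P_c = a/(27b²): a = 27 R² T_c²/(64 P_c).
a = 27×(0.08206)²×(647)²/(64×218) = 76109/13952 = 5.455 L²·atm/mol²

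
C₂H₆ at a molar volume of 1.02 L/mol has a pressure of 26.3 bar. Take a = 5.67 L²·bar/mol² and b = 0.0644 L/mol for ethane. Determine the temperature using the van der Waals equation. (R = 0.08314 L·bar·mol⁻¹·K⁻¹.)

T ≈ 364.9 K

T = (P + a/V_m²)(V_m − b)/R
P + a/V_m² = 26.3 + 5.67/(1.02)² = 31.750 bar
V_m − b = 1.02 − 0.0644 = 0.95560 L/mol
T = (31.750)(0.95560)/0.08314 = 364.9 K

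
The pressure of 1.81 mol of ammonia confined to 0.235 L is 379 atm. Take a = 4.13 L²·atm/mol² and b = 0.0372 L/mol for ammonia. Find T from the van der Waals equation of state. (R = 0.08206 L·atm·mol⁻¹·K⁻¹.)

T = (P + a n²/V²)(V − nb)/(nR)
P + a n²/V² = 379 + (4.13)(1.81)²/(0.235)² = 624.00 atm
V − nb = 0.235 − (1.81)(0.0372) = 0.16767 L
T = (624.00)(0.16767)/((1.81)(0.08206)) = 704.4 K

T ≈ 704.4 K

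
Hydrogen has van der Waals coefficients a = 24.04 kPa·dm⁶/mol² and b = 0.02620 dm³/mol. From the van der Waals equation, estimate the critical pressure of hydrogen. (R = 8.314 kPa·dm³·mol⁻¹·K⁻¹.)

P_c ≈ 1297 kPa

For a van der Waals gas, P_c = a/(27b²).
P_c = 24.04/(27×(0.02620)²) = 24.04/0.018534 = 1297 kPa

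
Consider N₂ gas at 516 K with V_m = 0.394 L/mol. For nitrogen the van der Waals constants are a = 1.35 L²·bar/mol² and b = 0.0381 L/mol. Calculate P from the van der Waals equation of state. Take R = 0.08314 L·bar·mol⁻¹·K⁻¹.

P = RT/(V_m − b) − a/V_m²
RT/(V_m − b) = (0.08314)(516)/(0.394 − 0.0381) = 42.900/0.35590 = 120.54 bar
a/V_m² = 1.35/(0.394)² = 8.6964 bar
P = 120.54 − 8.6964 = 111.8 bar

P ≈ 111.8 bar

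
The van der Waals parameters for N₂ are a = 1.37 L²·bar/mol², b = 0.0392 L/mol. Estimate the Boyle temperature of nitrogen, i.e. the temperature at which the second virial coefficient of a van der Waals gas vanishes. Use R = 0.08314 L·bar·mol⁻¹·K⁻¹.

T_B ≈ 420.4 K

For a van der Waals gas the second virial coefficient B₂ = b − a/(RT) vanishes at T_B = a/(Rb).
T_B = 1.37/(0.08314×0.0392) = 1.37/0.0032591 = 420.4 K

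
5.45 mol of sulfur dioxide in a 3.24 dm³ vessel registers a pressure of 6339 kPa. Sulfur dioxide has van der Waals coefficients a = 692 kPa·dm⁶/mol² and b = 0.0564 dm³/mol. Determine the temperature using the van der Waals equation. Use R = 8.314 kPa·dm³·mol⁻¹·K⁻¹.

T ≈ 537.0 K

T = (P + a n²/V²)(V − nb)/(nR)
P + a n²/V² = 6339 + (692)(5.45)²/(3.24)² = 8297.0 kPa
V − nb = 3.24 − (5.45)(0.0564) = 2.9326 dm³
T = (8297.0)(2.9326)/((5.45)(8.314)) = 537.0 K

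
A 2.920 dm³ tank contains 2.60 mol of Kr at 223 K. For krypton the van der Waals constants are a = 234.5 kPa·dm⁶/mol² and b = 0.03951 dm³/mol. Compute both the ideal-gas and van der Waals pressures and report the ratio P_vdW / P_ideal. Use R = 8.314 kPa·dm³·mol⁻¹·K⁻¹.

Ideal: P_ideal = nRT/V = (2.60)(8.314)(223)/2.920 = 1650.84 kPa
vdW: P = nRT/(V − nb) − a n²/V² = 4820.46/2.81727 − 1585.22/8.52640 = 1711.04 − 185.919 = 1525.12 kPa
Ratio = 1525.12/1650.84 = 0.9238

P_vdW / P_ideal ≈ 0.9238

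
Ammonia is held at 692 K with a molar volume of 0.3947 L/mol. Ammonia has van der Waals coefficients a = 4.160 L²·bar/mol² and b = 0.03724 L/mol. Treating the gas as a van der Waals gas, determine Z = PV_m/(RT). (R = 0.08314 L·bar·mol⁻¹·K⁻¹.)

Z ≈ 0.9210

P = RT/(V_m − b) − a/V_m² = (0.08314)(692)/(0.3947 − 0.03724) − 4.160/(0.3947)²
  = 57.533/0.35746 − 26.703 = 160.95 − 26.703 = 134.25 bar
Z = PV_m/(RT) = (134.25)(0.3947)/((0.08314)(692)) = 52.988/57.533 = 0.9210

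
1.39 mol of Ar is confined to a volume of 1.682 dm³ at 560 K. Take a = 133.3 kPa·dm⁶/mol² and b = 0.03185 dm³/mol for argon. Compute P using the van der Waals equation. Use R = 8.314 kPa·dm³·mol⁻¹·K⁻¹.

P = nRT/(V − nb) − a n²/V²
nRT/(V − nb) = (1.39)(8.314)(560)/(1.682 − 1.39×0.03185) = 6471.6/1.6377 = 3951.6 kPa
a n²/V² = (133.3)(1.39)²/(1.682)² = 91.035 kPa
P = 3951.6 − 91.035 = 3861 kPa

P ≈ 3861 kPa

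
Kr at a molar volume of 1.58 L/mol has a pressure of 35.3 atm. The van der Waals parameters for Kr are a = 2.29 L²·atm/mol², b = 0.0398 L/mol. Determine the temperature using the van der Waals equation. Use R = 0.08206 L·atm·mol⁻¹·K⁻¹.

T = (P + a/V_m²)(V_m − b)/R
P + a/V_m² = 35.3 + 2.29/(1.58)² = 36.217 atm
V_m − b = 1.58 − 0.0398 = 1.5402 L/mol
T = (36.217)(1.5402)/0.08206 = 679.8 K

T ≈ 679.8 K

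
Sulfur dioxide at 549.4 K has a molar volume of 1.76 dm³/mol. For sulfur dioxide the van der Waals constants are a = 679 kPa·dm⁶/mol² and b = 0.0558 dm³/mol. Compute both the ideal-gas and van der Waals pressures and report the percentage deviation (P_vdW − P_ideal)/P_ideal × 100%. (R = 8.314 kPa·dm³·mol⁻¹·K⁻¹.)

-5.17 %

Ideal: P_ideal = RT/V_m = (8.314)(549.4)/1.76 = 2595.29 kPa
vdW: P = RT/(V_m − b) − a/V_m² = 4567.71/1.70420 − 679/3.09760 = 2680.27 − 219.202 = 2461.07 kPa
% deviation = (2461.07 − 2595.29)/2595.29 × 100% = -5.17%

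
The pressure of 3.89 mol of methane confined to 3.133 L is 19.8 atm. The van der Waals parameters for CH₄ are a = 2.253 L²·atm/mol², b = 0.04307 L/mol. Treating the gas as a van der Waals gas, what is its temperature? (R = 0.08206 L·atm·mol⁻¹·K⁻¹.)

T = (P + a n²/V²)(V − nb)/(nR)
P + a n²/V² = 19.8 + (2.253)(3.89)²/(3.133)² = 23.273 atm
V − nb = 3.133 − (3.89)(0.04307) = 2.9655 L
T = (23.273)(2.9655)/((3.89)(0.08206)) = 216.2 K

T ≈ 216.2 K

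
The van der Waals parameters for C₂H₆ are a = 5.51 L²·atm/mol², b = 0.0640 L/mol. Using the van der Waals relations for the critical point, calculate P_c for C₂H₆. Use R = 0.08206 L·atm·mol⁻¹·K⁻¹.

P_c ≈ 49.82 atm

For a van der Waals gas, P_c = a/(27b²).
P_c = 5.51/(27×(0.0640)²) = 5.51/0.11059 = 49.82 atm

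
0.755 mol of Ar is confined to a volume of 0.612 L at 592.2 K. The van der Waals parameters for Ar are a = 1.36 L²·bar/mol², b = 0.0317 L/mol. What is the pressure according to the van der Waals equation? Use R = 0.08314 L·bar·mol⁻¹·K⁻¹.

P ≈ 61.14 bar

P = nRT/(V − nb) − a n²/V²
nRT/(V − nb) = (0.755)(0.08314)(592.2)/(0.612 − 0.755×0.0317) = 37.173/0.58807 = 63.212 bar
a n²/V² = (1.36)(0.755)²/(0.612)² = 2.0698 bar
P = 63.212 − 2.0698 = 61.14 bar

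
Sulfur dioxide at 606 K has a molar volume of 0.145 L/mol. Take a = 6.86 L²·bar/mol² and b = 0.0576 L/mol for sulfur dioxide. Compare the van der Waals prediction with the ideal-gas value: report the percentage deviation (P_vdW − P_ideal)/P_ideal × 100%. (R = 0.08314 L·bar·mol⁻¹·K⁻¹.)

-28.00 %

Ideal: P_ideal = RT/V_m = (0.08314)(606)/0.145 = 347.468 bar
vdW: P = RT/(V_m − b) − a/V_m² = 50.3828/0.0874000 − 6.86/0.0210250 = 576.462 − 326.278 = 250.184 bar
% deviation = (250.184 − 347.468)/347.468 × 100% = -28.00%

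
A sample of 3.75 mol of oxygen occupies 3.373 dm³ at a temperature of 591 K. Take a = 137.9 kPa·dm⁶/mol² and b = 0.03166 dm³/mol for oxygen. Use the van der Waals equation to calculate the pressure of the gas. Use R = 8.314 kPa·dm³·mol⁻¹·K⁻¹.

P ≈ 5492 kPa

P = nRT/(V − nb) − a n²/V²
nRT/(V − nb) = (3.75)(8.314)(591)/(3.373 − 3.75×0.03166) = 18426/3.2543 = 5662.0 kPa
a n²/V² = (137.9)(3.75)²/(3.373)² = 170.45 kPa
P = 5662.0 − 170.45 = 5492 kPa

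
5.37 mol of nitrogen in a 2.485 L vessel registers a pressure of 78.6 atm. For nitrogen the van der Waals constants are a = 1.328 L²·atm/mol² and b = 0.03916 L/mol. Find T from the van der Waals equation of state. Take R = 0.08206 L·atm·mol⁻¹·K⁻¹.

T = (P + a n²/V²)(V − nb)/(nR)
P + a n²/V² = 78.6 + (1.328)(5.37)²/(2.485)² = 84.801 atm
V − nb = 2.485 − (5.37)(0.03916) = 2.2747 L
T = (84.801)(2.2747)/((5.37)(0.08206)) = 437.7 K

T ≈ 437.7 K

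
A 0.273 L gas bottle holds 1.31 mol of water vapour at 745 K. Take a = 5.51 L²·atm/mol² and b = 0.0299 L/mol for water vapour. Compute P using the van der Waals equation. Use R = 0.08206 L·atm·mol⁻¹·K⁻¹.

P = nRT/(V − nb) − a n²/V²
nRT/(V − nb) = (1.31)(0.08206)(745)/(0.273 − 1.31×0.0299) = 80.086/0.23383 = 342.50 atm
a n²/V² = (5.51)(1.31)²/(0.273)² = 126.87 atm
P = 342.50 − 126.87 = 215.6 atm

P ≈ 215.6 atm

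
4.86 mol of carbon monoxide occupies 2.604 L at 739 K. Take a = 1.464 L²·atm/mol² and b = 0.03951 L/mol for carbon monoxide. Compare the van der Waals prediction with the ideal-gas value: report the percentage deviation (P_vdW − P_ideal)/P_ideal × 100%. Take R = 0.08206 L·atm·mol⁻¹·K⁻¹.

Ideal: P_ideal = nRT/V = (4.86)(0.08206)(739)/2.604 = 113.180 atm
vdW: P = nRT/(V − nb) − a n²/V² = 294.722/2.41198 − 34.5791/6.78082 = 122.191 − 5.09955 = 117.091 atm
% deviation = (117.091 − 113.180)/113.180 × 100% = 3.46%

3.46 %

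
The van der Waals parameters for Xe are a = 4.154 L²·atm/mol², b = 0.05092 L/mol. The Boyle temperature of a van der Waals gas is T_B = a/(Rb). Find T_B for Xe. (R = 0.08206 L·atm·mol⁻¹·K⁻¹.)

For a van der Waals gas the second virial coefficient B₂ = b − a/(RT) vanishes at T_B = a/(Rb).
T_B = 4.154/(0.08206×0.05092) = 4.154/0.0041785 = 994.1 K

T_B ≈ 994.1 K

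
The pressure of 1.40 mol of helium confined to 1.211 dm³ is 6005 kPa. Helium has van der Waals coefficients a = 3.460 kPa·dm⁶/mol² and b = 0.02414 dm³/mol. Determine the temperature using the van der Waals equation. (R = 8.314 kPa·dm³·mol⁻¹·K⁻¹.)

T = (P + a n²/V²)(V − nb)/(nR)
P + a n²/V² = 6005 + (3.460)(1.40)²/(1.211)² = 6009.6 kPa
V − nb = 1.211 − (1.40)(0.02414) = 1.1772 dm³
T = (6009.6)(1.1772)/((1.40)(8.314)) = 607.8 K

T ≈ 607.8 K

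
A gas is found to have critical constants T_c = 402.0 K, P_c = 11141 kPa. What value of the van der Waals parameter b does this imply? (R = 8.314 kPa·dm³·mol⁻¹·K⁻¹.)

From T_c = 8a/(27Rb) and P_c = a/(27b²): b = R T_c/(8 P_c).
b = (8.314)(402.0)/(8×11141) = 3342.2/89128 = 0.03750 dm³/mol

b ≈ 0.03750 dm³/mol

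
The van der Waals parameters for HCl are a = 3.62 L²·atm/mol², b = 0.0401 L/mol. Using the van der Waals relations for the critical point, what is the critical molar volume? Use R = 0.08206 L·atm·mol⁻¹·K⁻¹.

V_m,c ≈ 0.1203 L/mol

For a van der Waals gas, V_m,c = 3b.
V_m,c = 3×0.0401 = 0.1203 L/mol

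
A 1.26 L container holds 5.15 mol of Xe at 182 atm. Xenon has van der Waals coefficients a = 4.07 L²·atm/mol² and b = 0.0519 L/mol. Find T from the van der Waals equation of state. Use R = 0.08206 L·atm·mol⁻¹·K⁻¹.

T ≈ 587.2 K

T = (P + a n²/V²)(V − nb)/(nR)
P + a n²/V² = 182 + (4.07)(5.15)²/(1.26)² = 249.99 atm
V − nb = 1.26 − (5.15)(0.0519) = 0.99272 L
T = (249.99)(0.99272)/((5.15)(0.08206)) = 587.2 K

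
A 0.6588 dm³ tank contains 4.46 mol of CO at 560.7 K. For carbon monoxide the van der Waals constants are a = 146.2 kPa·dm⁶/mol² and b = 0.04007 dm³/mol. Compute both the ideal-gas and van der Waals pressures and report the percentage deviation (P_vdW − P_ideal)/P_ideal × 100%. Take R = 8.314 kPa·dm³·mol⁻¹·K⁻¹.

15.99 %

Ideal: P_ideal = nRT/V = (4.46)(8.314)(560.7)/0.6588 = 31558.9 kPa
vdW: P = nRT/(V − nb) − a n²/V² = 20791.0/0.480088 − 2908.15/0.434017 = 43306.6 − 6700.54 = 36606.1 kPa
% deviation = (36606.1 − 31558.9)/31558.9 × 100% = 15.99%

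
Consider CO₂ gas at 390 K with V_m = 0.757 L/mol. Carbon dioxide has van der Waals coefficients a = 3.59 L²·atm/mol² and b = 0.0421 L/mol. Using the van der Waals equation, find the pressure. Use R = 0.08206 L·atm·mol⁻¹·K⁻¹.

P = RT/(V_m − b) − a/V_m²
RT/(V_m − b) = (0.08206)(390)/(0.757 − 0.0421) = 32.003/0.71490 = 44.766 atm
a/V_m² = 3.59/(0.757)² = 6.2647 atm
P = 44.766 − 6.2647 = 38.50 atm

P ≈ 38.50 atm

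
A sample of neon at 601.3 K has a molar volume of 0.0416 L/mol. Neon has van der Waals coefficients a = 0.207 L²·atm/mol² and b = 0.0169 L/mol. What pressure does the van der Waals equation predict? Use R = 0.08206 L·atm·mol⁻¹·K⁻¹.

P = RT/(V_m − b) − a/V_m²
RT/(V_m − b) = (0.08206)(601.3)/(0.0416 − 0.0169) = 49.343/0.024700 = 1997.7 atm
a/V_m² = 0.207/(0.0416)² = 119.61 atm
P = 1997.7 − 119.61 = 1878 atm

P ≈ 1878 atm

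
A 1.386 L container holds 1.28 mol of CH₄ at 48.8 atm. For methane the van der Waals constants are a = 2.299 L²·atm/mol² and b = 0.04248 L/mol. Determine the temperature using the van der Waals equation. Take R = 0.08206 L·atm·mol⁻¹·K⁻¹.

T ≈ 643.5 K

T = (P + a n²/V²)(V − nb)/(nR)
P + a n²/V² = 48.8 + (2.299)(1.28)²/(1.386)² = 50.761 atm
V − nb = 1.386 − (1.28)(0.04248) = 1.3316 L
T = (50.761)(1.3316)/((1.28)(0.08206)) = 643.5 K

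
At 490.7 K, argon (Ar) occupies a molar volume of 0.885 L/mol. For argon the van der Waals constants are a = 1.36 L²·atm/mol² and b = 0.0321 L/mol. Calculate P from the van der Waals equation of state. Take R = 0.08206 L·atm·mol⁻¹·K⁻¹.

P = RT/(V_m − b) − a/V_m²
RT/(V_m − b) = (0.08206)(490.7)/(0.885 − 0.0321) = 40.267/0.85290 = 47.212 atm
a/V_m² = 1.36/(0.885)² = 1.7364 atm
P = 47.212 − 1.7364 = 45.48 atm

P ≈ 45.48 atm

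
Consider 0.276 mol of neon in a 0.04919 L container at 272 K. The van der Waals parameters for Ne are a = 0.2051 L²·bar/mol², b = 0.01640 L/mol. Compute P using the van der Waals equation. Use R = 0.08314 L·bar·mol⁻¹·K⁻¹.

P ≈ 133.3 bar

P = nRT/(V − nb) − a n²/V²
nRT/(V − nb) = (0.276)(0.08314)(272)/(0.04919 − 0.276×0.01640) = 6.2415/0.044664 = 139.74 bar
a n²/V² = (0.2051)(0.276)²/(0.04919)² = 6.4570 bar
P = 139.74 − 6.4570 = 133.3 bar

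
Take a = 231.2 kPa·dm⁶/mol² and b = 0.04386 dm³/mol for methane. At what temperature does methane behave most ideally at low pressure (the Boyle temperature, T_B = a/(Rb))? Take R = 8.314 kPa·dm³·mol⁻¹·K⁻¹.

For a van der Waals gas the second virial coefficient B₂ = b − a/(RT) vanishes at T_B = a/(Rb).
T_B = 231.2/(8.314×0.04386) = 231.2/0.36465 = 634.0 K

T_B ≈ 634.0 K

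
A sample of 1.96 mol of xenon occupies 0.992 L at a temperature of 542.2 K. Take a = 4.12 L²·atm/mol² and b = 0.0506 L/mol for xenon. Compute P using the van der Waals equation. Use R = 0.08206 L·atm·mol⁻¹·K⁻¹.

P = nRT/(V − nb) − a n²/V²
nRT/(V − nb) = (1.96)(0.08206)(542.2)/(0.992 − 1.96×0.0506) = 87.206/0.89282 = 97.675 atm
a n²/V² = (4.12)(1.96)²/(0.992)² = 16.084 atm
P = 97.675 − 16.084 = 81.59 atm

P ≈ 81.59 atm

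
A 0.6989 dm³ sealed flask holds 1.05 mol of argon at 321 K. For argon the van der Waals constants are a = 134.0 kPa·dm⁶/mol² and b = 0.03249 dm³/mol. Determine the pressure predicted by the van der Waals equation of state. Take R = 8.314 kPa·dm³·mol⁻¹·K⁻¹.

P ≈ 3913 kPa

P = nRT/(V − nb) − a n²/V²
nRT/(V − nb) = (1.05)(8.314)(321)/(0.6989 − 1.05×0.03249) = 2802.2/0.66479 = 4215.2 kPa
a n²/V² = (134.0)(1.05)²/(0.6989)² = 302.45 kPa
P = 4215.2 − 302.45 = 3913 kPa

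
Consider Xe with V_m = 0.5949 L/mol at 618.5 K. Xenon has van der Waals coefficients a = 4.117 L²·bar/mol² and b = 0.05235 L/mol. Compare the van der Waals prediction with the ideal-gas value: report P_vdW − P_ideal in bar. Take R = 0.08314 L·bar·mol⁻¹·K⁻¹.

ΔP ≈ -3.293 bar

Ideal: P_ideal = RT/V_m = (0.08314)(618.5)/0.5949 = 86.4382 bar
vdW: P = RT/(V_m − b) − a/V_m² = 51.4221/0.542550 − 4.117/0.353906 = 94.7785 − 11.6330 = 83.1455 bar
ΔP = 83.1455 − 86.4382 = -3.293 bar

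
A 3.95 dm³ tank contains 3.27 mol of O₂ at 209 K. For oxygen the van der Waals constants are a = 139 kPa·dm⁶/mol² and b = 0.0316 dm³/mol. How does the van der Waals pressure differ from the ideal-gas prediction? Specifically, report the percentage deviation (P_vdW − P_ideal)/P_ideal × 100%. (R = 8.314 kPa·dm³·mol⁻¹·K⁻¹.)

Ideal: P_ideal = nRT/V = (3.27)(8.314)(209)/3.95 = 1438.49 kPa
vdW: P = nRT/(V − nb) − a n²/V² = 5682.04/3.84667 − 1486.31/15.6025 = 1477.13 − 95.2610 = 1381.87 kPa
% deviation = (1381.87 − 1438.49)/1438.49 × 100% = -3.94%

-3.94 %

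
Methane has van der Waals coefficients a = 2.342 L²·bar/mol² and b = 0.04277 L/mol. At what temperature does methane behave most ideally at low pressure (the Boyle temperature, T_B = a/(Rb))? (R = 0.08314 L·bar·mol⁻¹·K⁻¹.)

T_B ≈ 658.6 K

For a van der Waals gas the second virial coefficient B₂ = b − a/(RT) vanishes at T_B = a/(Rb).
T_B = 2.342/(0.08314×0.04277) = 2.342/0.0035559 = 658.6 K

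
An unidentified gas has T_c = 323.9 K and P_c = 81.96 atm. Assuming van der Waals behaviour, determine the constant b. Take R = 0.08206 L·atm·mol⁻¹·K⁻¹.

b ≈ 0.04054 L/mol

From T_c = 8a/(27Rb) and P_c = a/(27b²): b = R T_c/(8 P_c).
b = (0.08206)(323.9)/(8×81.96) = 26.579/655.68 = 0.04054 L/mol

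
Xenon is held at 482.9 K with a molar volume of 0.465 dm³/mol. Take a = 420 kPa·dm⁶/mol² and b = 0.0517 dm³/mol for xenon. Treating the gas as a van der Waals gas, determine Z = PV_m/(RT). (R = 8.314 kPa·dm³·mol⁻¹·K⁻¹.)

Z ≈ 0.9001

P = RT/(V_m − b) − a/V_m² = (8.314)(482.9)/(0.465 − 0.0517) − 420/(0.465)²
  = 4014.8/0.41330 − 1942.4 = 9714.0 − 1942.4 = 7771.6 kPa
Z = PV_m/(RT) = (7771.6)(0.465)/((8.314)(482.9)) = 3613.8/4014.8 = 0.9001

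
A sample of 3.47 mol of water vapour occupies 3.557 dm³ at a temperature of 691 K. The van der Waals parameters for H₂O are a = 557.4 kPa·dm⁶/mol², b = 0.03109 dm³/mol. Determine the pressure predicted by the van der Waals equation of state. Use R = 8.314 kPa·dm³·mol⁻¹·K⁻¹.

P ≈ 5249 kPa

P = nRT/(V − nb) − a n²/V²
nRT/(V − nb) = (3.47)(8.314)(691)/(3.557 − 3.47×0.03109) = 19935/3.4491 = 5779.8 kPa
a n²/V² = (557.4)(3.47)²/(3.557)² = 530.47 kPa
P = 5779.8 − 530.47 = 5249 kPa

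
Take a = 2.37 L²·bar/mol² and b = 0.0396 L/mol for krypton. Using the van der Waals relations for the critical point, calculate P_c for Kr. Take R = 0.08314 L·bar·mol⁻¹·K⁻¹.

P_c ≈ 55.98 bar

For a van der Waals gas, P_c = a/(27b²).
P_c = 2.37/(27×(0.0396)²) = 2.37/0.042340 = 55.98 bar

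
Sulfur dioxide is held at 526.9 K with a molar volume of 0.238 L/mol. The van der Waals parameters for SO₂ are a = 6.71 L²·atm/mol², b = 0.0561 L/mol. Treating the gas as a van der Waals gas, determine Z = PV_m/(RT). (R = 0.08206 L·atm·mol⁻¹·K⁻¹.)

P = RT/(V_m − b) − a/V_m² = (0.08206)(526.9)/(0.238 − 0.0561) − 6.71/(0.238)²
  = 43.237/0.18190 − 118.46 = 237.70 − 118.46 = 119.24 atm
Z = PV_m/(RT) = (119.24)(0.238)/((0.08206)(526.9)) = 28.379/43.237 = 0.6564

Z ≈ 0.6564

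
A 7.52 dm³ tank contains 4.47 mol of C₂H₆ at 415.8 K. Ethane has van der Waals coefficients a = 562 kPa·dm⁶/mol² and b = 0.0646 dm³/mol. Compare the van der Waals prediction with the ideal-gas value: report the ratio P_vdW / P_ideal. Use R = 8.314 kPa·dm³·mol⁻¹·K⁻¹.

Ideal: P_ideal = nRT/V = (4.47)(8.314)(415.8)/7.52 = 2054.87 kPa
vdW: P = nRT/(V − nb) − a n²/V² = 15452.6/7.23124 − 11229.3/56.5504 = 2136.92 − 198.572 = 1938.35 kPa
Ratio = 1938.35/2054.87 = 0.9433

P_vdW / P_ideal ≈ 0.9433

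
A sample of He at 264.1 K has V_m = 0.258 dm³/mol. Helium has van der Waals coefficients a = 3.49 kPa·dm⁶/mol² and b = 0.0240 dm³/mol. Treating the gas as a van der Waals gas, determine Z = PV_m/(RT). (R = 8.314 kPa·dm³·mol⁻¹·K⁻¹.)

P = RT/(V_m − b) − a/V_m² = (8.314)(264.1)/(0.258 − 0.0240) − 3.49/(0.258)²
  = 2195.7/0.23400 − 52.431 = 9383.3 − 52.431 = 9330.9 kPa
Z = PV_m/(RT) = (9330.9)(0.258)/((8.314)(264.1)) = 2407.4/2195.7 = 1.096

Z ≈ 1.096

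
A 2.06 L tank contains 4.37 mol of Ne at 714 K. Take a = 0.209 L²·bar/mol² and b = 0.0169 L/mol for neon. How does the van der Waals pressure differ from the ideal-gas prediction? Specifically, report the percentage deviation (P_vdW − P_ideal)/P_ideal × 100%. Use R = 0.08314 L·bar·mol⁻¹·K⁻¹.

Ideal: P_ideal = nRT/V = (4.37)(0.08314)(714)/2.06 = 125.928 bar
vdW: P = nRT/(V − nb) − a n²/V² = 259.412/1.98615 − 3.99125/4.24360 = 130.610 − 0.940534 = 129.669 bar
% deviation = (129.669 − 125.928)/125.928 × 100% = 2.97%

2.97 %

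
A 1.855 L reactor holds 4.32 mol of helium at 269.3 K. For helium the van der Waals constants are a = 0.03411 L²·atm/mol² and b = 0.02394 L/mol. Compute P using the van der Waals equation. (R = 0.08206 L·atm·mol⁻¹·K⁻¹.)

P = nRT/(V − nb) − a n²/V²
nRT/(V − nb) = (4.32)(0.08206)(269.3)/(1.855 − 4.32×0.02394) = 95.467/1.7516 = 54.503 atm
a n²/V² = (0.03411)(4.32)²/(1.855)² = 0.18500 atm
P = 54.503 − 0.18500 = 54.32 atm

P ≈ 54.32 atm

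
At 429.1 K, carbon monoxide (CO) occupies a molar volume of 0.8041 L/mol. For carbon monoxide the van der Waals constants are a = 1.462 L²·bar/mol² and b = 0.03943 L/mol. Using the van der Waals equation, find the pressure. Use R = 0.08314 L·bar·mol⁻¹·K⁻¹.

P ≈ 44.39 bar

P = RT/(V_m − b) − a/V_m²
RT/(V_m − b) = (0.08314)(429.1)/(0.8041 − 0.03943) = 35.675/0.76467 = 46.654 bar
a/V_m² = 1.462/(0.8041)² = 2.2611 bar
P = 46.654 − 2.2611 = 44.39 bar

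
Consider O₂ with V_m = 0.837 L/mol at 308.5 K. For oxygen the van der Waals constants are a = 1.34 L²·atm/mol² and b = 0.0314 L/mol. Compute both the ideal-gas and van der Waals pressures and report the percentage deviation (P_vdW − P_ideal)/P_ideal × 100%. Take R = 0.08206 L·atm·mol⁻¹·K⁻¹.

Ideal: P_ideal = RT/V_m = (0.08206)(308.5)/0.837 = 30.2455 atm
vdW: P = RT/(V_m − b) − a/V_m² = 25.3155/0.805600 − 1.34/0.700569 = 31.4244 − 1.91273 = 29.5117 atm
% deviation = (29.5117 − 30.2455)/30.2455 × 100% = -2.43%

-2.43 %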